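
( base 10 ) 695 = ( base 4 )22313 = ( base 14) 379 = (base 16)2B7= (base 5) 10240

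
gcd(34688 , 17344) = 17344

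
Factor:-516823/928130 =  - 2^ ( - 1)*5^ ( - 1) * 7^( - 1 )* 89^1*5807^1*13259^( - 1)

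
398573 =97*4109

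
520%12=4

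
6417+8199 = 14616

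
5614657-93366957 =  - 87752300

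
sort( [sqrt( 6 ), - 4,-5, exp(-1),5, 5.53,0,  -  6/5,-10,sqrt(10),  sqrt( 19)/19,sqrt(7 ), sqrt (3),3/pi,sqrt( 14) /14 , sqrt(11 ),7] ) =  [-10,-5, - 4,-6/5,0,sqrt (19) /19,sqrt( 14) /14,exp( - 1), 3/pi, sqrt( 3 ),sqrt( 6 ) , sqrt( 7),sqrt( 10 ),  sqrt(11), 5,  5.53,7] 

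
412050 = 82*5025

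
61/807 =61/807 = 0.08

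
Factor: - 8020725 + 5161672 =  - 2859053 = -41^1*137^1*509^1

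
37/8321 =37/8321 = 0.00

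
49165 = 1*49165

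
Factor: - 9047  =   - 83^1*109^1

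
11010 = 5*2202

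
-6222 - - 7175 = 953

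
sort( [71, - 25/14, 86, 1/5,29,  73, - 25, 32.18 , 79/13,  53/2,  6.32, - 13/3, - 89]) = [ - 89, - 25, - 13/3,  -  25/14 , 1/5,79/13, 6.32,53/2,  29,  32.18,71, 73,86 ] 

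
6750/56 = 3375/28 = 120.54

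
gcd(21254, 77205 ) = 1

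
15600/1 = 15600 = 15600.00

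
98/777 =14/111 = 0.13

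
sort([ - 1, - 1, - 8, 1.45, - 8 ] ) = [ -8, - 8, - 1,-1, 1.45]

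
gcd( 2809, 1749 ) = 53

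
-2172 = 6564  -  8736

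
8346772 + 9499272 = 17846044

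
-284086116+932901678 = 648815562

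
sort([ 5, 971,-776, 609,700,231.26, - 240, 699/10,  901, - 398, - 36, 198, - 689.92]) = [ - 776, - 689.92, - 398, - 240, - 36 , 5, 699/10, 198,231.26,609, 700, 901,  971]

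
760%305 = 150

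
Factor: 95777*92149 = 11^1 * 43^1 * 2143^1 * 8707^1 = 8825754773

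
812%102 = 98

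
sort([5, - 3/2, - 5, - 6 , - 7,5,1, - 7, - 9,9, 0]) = [ - 9, - 7 , - 7, - 6, - 5, - 3/2,0,1, 5,5,9] 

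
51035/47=51035/47= 1085.85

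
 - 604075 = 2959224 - 3563299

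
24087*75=1806525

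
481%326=155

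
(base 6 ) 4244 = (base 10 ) 964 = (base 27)18j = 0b1111000100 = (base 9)1281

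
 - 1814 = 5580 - 7394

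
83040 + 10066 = 93106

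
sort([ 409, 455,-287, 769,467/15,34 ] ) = [- 287, 467/15, 34,409, 455,769 ] 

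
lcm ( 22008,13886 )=1166424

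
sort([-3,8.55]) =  [-3, 8.55] 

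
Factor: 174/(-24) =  - 29/4 = - 2^( - 2)*29^1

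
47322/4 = 23661/2 = 11830.50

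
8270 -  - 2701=10971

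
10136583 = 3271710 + 6864873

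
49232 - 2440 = 46792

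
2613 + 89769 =92382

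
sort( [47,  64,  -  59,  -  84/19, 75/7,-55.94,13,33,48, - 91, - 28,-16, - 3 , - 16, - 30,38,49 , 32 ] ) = [-91, - 59, - 55.94, - 30, - 28,-16, - 16, - 84/19, - 3,75/7,  13,32,33,38,  47,48,49,64 ] 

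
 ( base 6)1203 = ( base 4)10203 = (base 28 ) ab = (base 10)291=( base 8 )443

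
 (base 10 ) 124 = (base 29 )48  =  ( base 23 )59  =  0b1111100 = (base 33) 3p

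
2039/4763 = 2039/4763 = 0.43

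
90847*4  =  363388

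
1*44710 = 44710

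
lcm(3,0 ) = 0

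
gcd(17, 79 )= 1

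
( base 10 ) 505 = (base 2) 111111001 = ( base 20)155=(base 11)41A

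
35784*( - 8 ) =-286272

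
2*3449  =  6898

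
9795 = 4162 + 5633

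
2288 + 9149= 11437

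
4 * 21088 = 84352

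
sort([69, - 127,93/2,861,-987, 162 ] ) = [ -987, - 127, 93/2,  69,162,  861]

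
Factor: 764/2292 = 1/3 = 3^( - 1)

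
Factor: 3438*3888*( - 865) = - 2^5*3^7*5^1 *173^1*191^1 = - 11562406560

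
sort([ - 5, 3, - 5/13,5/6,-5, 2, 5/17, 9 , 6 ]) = [ - 5,-5 , - 5/13,5/17, 5/6, 2,  3,6, 9 ]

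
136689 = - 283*( - 483) 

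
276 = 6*46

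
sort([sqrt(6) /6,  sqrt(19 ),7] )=[sqrt( 6 ) /6,sqrt( 19),7]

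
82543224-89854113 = -7310889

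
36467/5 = 36467/5 = 7293.40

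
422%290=132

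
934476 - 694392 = 240084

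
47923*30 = 1437690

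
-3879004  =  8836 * ( - 439)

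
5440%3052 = 2388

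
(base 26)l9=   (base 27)kf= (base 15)270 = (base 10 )555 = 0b1000101011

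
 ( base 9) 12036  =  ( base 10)8052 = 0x1F74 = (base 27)B16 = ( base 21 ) I59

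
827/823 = 827/823 = 1.00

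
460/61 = 460/61 = 7.54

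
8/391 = 8/391 = 0.02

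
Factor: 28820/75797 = 2^2 * 5^1*11^1*131^1 * 75797^( - 1)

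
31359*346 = 10850214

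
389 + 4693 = 5082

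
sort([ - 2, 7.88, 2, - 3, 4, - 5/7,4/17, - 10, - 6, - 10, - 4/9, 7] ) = [ - 10 , - 10,-6 , - 3  , - 2,- 5/7,-4/9, 4/17, 2,4, 7, 7.88]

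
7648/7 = 1092 + 4/7= 1092.57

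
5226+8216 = 13442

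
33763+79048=112811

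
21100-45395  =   - 24295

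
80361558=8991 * 8938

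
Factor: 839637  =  3^2* 29^1 * 3217^1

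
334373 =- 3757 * ( - 89)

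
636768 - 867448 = -230680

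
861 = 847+14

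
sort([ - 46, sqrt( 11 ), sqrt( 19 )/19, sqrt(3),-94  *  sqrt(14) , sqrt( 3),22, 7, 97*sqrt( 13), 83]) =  [ - 94*sqrt(14),-46  ,  sqrt( 19 ) /19  ,  sqrt( 3), sqrt(3), sqrt(11 ),7 , 22, 83 , 97*sqrt(13) ] 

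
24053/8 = 24053/8 =3006.62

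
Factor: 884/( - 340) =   -  13/5 = -5^ ( - 1)*13^1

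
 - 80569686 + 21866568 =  - 58703118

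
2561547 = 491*5217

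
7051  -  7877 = - 826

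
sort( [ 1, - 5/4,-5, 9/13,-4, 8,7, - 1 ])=[-5, - 4, - 5/4,-1,9/13,  1,7,8 ] 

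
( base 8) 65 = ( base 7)104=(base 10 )53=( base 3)1222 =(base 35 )1i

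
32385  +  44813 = 77198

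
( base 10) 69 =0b1000101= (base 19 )3c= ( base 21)36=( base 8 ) 105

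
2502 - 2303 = 199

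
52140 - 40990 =11150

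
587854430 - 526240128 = 61614302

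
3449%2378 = 1071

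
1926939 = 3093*623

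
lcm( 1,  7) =7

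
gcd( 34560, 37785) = 15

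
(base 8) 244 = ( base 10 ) 164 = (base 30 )5E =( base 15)AE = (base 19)8c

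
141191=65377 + 75814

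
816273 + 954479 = 1770752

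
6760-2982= 3778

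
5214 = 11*474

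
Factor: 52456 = 2^3*79^1*83^1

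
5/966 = 5/966 = 0.01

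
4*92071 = 368284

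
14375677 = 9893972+4481705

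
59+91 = 150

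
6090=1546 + 4544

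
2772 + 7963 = 10735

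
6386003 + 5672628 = 12058631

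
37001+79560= 116561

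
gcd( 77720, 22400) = 40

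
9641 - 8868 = 773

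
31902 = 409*78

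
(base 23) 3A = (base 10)79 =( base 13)61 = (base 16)4F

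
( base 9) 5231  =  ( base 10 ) 3835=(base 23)75H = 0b111011111011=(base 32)3NR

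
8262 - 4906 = 3356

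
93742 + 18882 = 112624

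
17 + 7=24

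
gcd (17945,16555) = 5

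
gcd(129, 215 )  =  43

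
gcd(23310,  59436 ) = 18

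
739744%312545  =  114654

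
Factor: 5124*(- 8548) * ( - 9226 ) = 404098357152 = 2^5*3^1*7^2 * 61^1*659^1*2137^1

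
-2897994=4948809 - 7846803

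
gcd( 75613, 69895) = 1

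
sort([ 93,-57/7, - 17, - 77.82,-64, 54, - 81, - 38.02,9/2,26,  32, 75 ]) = [ - 81, - 77.82, - 64,- 38.02,  -  17, - 57/7,9/2, 26, 32, 54,75, 93]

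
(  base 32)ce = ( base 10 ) 398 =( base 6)1502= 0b110001110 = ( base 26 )f8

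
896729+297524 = 1194253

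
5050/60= 84+1/6 = 84.17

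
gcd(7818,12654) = 6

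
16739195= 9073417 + 7665778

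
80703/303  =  266+35/101 = 266.35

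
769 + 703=1472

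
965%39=29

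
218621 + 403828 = 622449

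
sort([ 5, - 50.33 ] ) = [  -  50.33,5]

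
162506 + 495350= 657856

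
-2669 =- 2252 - 417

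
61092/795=76 + 224/265 = 76.85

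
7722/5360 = 1 + 1181/2680 = 1.44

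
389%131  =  127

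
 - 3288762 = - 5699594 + 2410832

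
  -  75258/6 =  - 12543 =- 12543.00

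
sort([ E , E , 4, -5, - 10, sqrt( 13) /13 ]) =[-10 , - 5, sqrt(13 ) /13, E,E,4]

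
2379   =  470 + 1909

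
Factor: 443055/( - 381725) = -88611/76345 = -3^1*5^ ( - 1 )*15269^ ( -1)*29537^1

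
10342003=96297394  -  85955391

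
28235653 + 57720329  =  85955982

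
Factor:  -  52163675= - 5^2*2086547^1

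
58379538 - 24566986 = 33812552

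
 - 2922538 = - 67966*43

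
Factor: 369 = 3^2*41^1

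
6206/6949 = 6206/6949 = 0.89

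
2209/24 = 2209/24 = 92.04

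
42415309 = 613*69193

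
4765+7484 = 12249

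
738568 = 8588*86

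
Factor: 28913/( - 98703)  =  -29/99 = - 3^(  -  2 )*11^( - 1 )*29^1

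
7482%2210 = 852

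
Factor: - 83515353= -3^1 * 27838451^1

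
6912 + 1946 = 8858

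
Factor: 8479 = 61^1*139^1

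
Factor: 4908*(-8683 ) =- 2^2 * 3^1*19^1 * 409^1*457^1 =- 42616164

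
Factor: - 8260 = -2^2*5^1*7^1*59^1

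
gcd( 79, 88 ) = 1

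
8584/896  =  9+65/112 = 9.58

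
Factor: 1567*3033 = 3^2*337^1*1567^1 = 4752711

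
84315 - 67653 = 16662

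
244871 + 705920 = 950791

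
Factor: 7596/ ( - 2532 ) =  - 3  =  - 3^1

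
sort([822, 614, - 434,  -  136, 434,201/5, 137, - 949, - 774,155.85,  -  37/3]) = [ - 949, - 774 , - 434, - 136, - 37/3,201/5,137, 155.85, 434 , 614,822] 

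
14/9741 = 14/9741 = 0.00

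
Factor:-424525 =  - 5^2*16981^1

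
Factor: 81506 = 2^1*83^1*491^1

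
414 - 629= - 215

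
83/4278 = 83/4278  =  0.02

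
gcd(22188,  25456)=172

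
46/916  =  23/458 =0.05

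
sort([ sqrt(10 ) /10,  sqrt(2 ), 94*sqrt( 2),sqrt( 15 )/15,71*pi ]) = [ sqrt(15 ) /15,  sqrt( 10) /10, sqrt( 2),  94*sqrt(2),71*pi ] 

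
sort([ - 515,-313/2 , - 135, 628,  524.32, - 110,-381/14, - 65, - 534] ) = [ - 534, - 515, -313/2,-135, - 110, - 65, - 381/14,524.32,628]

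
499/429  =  1 + 70/429 =1.16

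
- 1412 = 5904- 7316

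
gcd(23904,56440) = 664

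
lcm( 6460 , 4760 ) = 90440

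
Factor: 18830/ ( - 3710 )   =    -  269/53 = -53^( - 1)*269^1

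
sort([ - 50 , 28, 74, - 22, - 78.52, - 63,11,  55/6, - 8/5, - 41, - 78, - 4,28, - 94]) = [ - 94, - 78.52, - 78, - 63 , - 50, - 41, - 22, - 4,-8/5, 55/6, 11, 28, 28,74 ]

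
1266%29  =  19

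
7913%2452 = 557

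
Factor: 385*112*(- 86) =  - 2^5*5^1*7^2 * 11^1 * 43^1 = - 3708320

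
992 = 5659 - 4667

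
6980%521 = 207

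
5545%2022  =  1501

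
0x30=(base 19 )2A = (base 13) 39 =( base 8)60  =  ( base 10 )48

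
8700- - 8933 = 17633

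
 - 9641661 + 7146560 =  - 2495101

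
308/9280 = 77/2320 = 0.03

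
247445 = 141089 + 106356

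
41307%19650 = 2007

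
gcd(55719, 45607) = 1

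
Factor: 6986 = 2^1*7^1*499^1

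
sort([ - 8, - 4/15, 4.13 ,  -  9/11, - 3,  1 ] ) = [ - 8, -3, - 9/11, - 4/15, 1,4.13]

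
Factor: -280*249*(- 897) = 2^3*3^2*5^1*7^1*13^1*23^1*83^1 = 62538840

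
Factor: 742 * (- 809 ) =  - 2^1* 7^1*53^1*  809^1 = - 600278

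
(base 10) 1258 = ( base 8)2352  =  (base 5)20013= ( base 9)1647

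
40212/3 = 13404 = 13404.00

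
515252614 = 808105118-292852504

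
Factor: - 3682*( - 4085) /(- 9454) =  - 7520485/4727 = -  5^1*7^1*19^1*29^( -1 )*43^1  *163^( - 1)*263^1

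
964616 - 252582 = 712034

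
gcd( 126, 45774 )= 18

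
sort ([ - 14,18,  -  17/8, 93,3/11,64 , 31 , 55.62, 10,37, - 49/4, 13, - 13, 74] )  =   [ - 14, - 13, - 49/4,-17/8,3/11,10, 13,18,31 , 37, 55.62,64,74, 93]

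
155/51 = 3 + 2/51 = 3.04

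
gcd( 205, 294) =1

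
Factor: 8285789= 8285789^1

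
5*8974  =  44870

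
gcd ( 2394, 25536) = 798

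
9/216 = 1/24 = 0.04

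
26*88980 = 2313480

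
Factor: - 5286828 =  - 2^2 * 3^1*440569^1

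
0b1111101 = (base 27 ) 4h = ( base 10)125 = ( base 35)3k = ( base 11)104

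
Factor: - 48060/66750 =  - 2^1  *3^2*5^( - 2) = - 18/25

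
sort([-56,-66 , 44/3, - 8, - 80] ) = [-80, - 66, - 56, - 8, 44/3] 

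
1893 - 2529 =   -  636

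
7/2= 7/2  =  3.50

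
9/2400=3/800 = 0.00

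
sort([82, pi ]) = [pi,82] 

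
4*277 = 1108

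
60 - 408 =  - 348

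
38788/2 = 19394= 19394.00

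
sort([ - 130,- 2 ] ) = [ - 130,-2 ] 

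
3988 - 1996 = 1992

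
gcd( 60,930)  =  30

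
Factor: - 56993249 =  - 56993249^1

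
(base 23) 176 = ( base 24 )150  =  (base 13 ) 417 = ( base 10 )696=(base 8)1270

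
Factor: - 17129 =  - 7^1*2447^1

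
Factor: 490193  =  11^1*44563^1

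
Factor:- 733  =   -733^1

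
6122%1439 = 366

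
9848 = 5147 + 4701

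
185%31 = 30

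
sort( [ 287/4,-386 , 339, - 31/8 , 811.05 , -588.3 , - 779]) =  [ - 779, - 588.3 , - 386,-31/8,287/4 , 339 , 811.05]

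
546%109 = 1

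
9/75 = 3/25 = 0.12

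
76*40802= 3100952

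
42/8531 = 42/8531 = 0.00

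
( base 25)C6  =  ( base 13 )1A7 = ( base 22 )DK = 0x132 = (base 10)306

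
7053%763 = 186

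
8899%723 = 223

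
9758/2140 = 4  +  599/1070 =4.56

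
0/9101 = 0 = 0.00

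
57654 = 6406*9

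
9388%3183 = 3022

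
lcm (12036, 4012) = 12036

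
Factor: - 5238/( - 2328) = 9/4 = 2^( - 2 )*3^2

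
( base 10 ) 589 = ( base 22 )14h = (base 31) j0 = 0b1001001101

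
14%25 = 14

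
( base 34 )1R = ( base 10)61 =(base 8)75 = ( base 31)1u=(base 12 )51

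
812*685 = 556220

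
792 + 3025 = 3817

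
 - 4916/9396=-1229/2349 = - 0.52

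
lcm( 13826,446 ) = 13826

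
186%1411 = 186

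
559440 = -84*( -6660 )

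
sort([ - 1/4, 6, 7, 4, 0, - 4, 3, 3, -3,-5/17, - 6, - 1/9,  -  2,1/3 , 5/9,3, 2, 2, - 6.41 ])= [ - 6.41, - 6, - 4, -3,-2, - 5/17, - 1/4, - 1/9,  0, 1/3, 5/9, 2,  2, 3,3, 3, 4, 6, 7]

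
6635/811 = 8 + 147/811 =8.18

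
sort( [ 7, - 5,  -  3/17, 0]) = [ - 5,  -  3/17,0, 7]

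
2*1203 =2406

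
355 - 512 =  - 157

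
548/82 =274/41  =  6.68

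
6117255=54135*113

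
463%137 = 52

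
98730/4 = 24682 + 1/2 = 24682.50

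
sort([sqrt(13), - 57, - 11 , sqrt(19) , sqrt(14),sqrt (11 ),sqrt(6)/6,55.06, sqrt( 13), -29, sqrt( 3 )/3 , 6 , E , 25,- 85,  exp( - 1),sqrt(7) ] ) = [ - 85,-57, - 29, - 11 , exp( - 1),sqrt( 6)/6, sqrt ( 3 ) /3,sqrt(7),E , sqrt (11),  sqrt( 13),sqrt(13 ),sqrt( 14),  sqrt( 19),6,25,55.06] 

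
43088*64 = 2757632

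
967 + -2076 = - 1109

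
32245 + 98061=130306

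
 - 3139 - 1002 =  - 4141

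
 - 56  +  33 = -23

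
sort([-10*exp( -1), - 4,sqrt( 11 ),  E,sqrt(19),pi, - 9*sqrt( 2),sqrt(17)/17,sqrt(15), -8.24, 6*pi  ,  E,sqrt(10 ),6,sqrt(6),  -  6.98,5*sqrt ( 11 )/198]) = [-9*sqrt(2), - 8.24,-6.98,  -  4, - 10*exp( - 1), 5*sqrt( 11) /198,sqrt (17 )/17,sqrt(6 ),E,E,  pi,sqrt(  10),sqrt( 11 ), sqrt(15),sqrt (19 ), 6,6*pi ]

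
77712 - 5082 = 72630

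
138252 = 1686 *82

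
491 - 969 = - 478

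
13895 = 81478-67583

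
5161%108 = 85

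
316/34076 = 79/8519 = 0.01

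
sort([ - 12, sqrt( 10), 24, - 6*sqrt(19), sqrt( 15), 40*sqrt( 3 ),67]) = [ - 6* sqrt(19), - 12,sqrt(10 ), sqrt(15 ), 24 , 67,40*sqrt(  3 ) ]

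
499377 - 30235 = 469142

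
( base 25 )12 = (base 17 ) 1a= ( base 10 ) 27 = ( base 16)1b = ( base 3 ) 1000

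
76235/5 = 15247 = 15247.00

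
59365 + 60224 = 119589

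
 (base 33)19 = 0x2A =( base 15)2C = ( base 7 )60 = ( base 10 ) 42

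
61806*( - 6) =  - 370836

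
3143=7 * 449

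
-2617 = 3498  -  6115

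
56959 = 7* 8137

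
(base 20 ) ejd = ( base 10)5993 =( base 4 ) 1131221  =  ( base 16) 1769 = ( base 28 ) 7i1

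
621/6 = 207/2 = 103.50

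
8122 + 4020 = 12142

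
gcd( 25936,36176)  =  16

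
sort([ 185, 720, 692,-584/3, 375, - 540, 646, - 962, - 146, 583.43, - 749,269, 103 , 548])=[-962, - 749, - 540, - 584/3,  -  146, 103,185,269,  375, 548, 583.43,646,692, 720]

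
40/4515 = 8/903 = 0.01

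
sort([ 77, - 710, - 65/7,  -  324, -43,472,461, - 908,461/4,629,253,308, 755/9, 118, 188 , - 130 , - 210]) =[ - 908,-710, - 324, - 210 ,- 130,-43, - 65/7,  77,755/9, 461/4, 118, 188, 253, 308,461 , 472 , 629]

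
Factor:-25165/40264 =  - 5/8 = -  2^( - 3 )*5^1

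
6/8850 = 1/1475 =0.00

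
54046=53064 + 982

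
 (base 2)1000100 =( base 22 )32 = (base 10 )68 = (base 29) 2a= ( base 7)125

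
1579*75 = 118425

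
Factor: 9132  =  2^2 *3^1*761^1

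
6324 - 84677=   -  78353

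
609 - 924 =- 315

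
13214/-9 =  - 13214/9 = -1468.22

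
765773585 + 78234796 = 844008381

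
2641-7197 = - 4556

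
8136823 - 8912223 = -775400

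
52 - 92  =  - 40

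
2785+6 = 2791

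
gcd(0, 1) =1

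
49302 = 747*66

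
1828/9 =203 + 1/9=203.11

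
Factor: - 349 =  - 349^1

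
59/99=59/99 = 0.60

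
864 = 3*288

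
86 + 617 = 703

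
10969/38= 10969/38 = 288.66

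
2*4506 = 9012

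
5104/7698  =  2552/3849= 0.66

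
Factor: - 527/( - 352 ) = 2^(-5 ) * 11^(- 1 )*17^1*31^1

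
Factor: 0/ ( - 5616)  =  0^1  =  0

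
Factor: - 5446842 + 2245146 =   -  3201696 = -  2^5 * 3^2*11117^1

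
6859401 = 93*73757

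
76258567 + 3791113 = 80049680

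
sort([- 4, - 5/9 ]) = [ - 4, - 5/9 ]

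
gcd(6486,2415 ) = 69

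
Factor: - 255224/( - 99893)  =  488/191=2^3*61^1*191^( - 1)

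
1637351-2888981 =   -  1251630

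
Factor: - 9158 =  - 2^1 * 19^1 *241^1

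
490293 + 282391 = 772684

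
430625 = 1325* 325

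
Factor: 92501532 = 2^2*3^2 * 29^1*251^1*353^1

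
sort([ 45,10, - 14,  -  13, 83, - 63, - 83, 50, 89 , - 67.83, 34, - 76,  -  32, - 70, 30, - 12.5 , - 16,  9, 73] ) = [ - 83, - 76, - 70,-67.83, - 63, - 32,-16, -14, - 13 , - 12.5,9, 10, 30, 34, 45,50, 73, 83, 89] 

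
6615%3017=581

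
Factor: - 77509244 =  - 2^2*59^1*328429^1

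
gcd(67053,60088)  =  7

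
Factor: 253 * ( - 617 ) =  - 156101  =  - 11^1*23^1*617^1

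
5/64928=5/64928 = 0.00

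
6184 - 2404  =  3780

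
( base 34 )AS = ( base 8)560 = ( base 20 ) i8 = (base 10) 368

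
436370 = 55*7934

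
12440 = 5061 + 7379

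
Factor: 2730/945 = 2^1*3^ ( - 2)*13^1  =  26/9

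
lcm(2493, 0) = 0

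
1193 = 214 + 979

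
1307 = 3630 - 2323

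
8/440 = 1/55=0.02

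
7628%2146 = 1190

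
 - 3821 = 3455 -7276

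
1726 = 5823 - 4097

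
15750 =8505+7245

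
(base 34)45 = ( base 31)4h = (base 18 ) 7F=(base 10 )141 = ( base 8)215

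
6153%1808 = 729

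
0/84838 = 0 = 0.00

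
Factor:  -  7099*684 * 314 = -1524694824 = -2^3 * 3^2*19^1 * 31^1*157^1*229^1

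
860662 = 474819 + 385843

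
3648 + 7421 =11069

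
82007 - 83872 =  - 1865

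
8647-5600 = 3047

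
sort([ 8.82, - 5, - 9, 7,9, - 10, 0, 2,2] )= [ - 10, -9, - 5,0,2 , 2,7 , 8.82,9]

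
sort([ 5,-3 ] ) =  [-3,5 ]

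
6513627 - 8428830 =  - 1915203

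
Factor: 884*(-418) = -369512  =  - 2^3*11^1*13^1*17^1*19^1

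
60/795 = 4/53 = 0.08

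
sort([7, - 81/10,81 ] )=[ -81/10, 7, 81 ]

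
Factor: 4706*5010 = 23577060 = 2^2  *3^1 * 5^1*13^1*167^1*181^1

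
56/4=14 = 14.00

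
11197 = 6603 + 4594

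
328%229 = 99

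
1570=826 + 744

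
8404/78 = 107 + 29/39 = 107.74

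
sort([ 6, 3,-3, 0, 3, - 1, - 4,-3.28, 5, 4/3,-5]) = [  -  5,  -  4,-3.28,-3, - 1,0, 4/3, 3,3 , 5, 6] 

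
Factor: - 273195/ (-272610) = 2^ ( - 1 ) * 233^( - 1)*467^1 = 467/466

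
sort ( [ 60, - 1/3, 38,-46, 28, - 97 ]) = [-97, - 46, - 1/3,  28,38, 60 ] 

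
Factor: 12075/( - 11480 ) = - 2^( -3 )*3^1 * 5^1*23^1*41^(  -  1 ) = - 345/328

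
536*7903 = 4236008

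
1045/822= 1 + 223/822 = 1.27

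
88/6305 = 88/6305 =0.01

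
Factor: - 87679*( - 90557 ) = 137^1*661^1*87679^1= 7939947203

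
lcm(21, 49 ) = 147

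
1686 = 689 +997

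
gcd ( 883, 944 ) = 1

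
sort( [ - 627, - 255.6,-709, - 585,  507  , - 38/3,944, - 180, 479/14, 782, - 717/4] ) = [  -  709,-627, - 585 , - 255.6,-180 , - 717/4, - 38/3,  479/14,507,782,944 ] 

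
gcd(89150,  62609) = 1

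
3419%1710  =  1709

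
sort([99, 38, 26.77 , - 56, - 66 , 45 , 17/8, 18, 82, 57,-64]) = [ - 66, - 64, - 56, 17/8, 18, 26.77,38, 45,57,82,99 ]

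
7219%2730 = 1759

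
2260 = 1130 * 2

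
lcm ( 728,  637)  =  5096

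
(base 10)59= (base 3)2012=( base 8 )73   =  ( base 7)113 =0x3B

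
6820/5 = 1364 = 1364.00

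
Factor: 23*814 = 18722 = 2^1*11^1*23^1*37^1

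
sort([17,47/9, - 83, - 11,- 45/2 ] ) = [-83, - 45/2,  -  11,  47/9,17 ] 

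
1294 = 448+846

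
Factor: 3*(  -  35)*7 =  - 735 = - 3^1*5^1*7^2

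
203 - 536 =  - 333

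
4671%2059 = 553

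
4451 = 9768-5317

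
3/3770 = 3/3770 = 0.00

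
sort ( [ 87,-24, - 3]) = [ - 24 , - 3,  87]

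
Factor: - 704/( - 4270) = 352/2135 = 2^5*5^ ( - 1)*7^( - 1)*11^1*61^( - 1)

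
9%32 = 9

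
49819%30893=18926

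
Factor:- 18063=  - 3^4 * 223^1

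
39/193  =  39/193 =0.20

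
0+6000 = 6000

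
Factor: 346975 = 5^2*13879^1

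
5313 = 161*33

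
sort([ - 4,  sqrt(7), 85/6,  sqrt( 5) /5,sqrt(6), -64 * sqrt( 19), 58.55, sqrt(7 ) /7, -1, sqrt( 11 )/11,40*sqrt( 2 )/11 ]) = [  -  64*sqrt( 19), - 4, - 1,sqrt(11) /11, sqrt( 7) /7,sqrt(5) /5, sqrt(6),sqrt( 7),40*sqrt( 2) /11, 85/6, 58.55 ]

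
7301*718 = 5242118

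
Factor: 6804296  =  2^3*850537^1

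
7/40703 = 7/40703=0.00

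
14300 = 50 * 286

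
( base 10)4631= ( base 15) 158b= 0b1001000010111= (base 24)80n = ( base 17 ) G07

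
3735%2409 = 1326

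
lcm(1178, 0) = 0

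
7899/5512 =1 + 2387/5512 = 1.43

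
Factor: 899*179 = 29^1*31^1 * 179^1  =  160921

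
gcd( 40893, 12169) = 43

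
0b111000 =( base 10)56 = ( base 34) 1m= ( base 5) 211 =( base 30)1q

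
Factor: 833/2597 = 17^1 *53^( - 1 )=17/53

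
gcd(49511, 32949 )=7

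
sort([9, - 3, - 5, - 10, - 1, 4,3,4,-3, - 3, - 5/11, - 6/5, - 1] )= [ - 10, - 5, - 3, - 3, - 3,- 6/5, - 1, - 1, - 5/11,3,4, 4, 9]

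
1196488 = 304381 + 892107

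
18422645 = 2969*6205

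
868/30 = 434/15  =  28.93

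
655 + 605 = 1260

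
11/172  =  11/172=0.06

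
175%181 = 175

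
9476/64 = 2369/16=   148.06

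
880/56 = 15 + 5/7 = 15.71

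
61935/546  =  113+79/182 = 113.43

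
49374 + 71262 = 120636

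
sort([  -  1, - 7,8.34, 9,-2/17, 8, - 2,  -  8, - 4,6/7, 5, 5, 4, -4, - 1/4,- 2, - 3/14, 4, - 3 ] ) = [-8,-7, - 4, - 4, - 3,-2,-2,-1,-1/4, - 3/14, - 2/17, 6/7, 4,4, 5, 5,8,8.34, 9]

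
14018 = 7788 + 6230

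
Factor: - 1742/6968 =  - 2^ ( - 2) = - 1/4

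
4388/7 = 626 + 6/7 = 626.86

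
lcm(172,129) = 516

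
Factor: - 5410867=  - 7^1*11^1 * 70271^1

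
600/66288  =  25/2762 = 0.01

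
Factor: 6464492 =2^2*31^1*37^1*1409^1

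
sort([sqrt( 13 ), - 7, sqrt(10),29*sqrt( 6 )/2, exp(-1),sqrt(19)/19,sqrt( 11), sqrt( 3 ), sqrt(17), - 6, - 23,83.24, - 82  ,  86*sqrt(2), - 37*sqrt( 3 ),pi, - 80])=[  -  82, - 80  , - 37*sqrt(3),-23, - 7, - 6,sqrt(19 )/19,  exp(  -  1),sqrt(3 ),pi,sqrt( 10 ), sqrt(11 ),sqrt( 13 ), sqrt(17),29*sqrt ( 6 )/2, 83.24,86* sqrt( 2 )] 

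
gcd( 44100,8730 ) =90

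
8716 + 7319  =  16035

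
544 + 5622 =6166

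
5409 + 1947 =7356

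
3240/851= 3240/851= 3.81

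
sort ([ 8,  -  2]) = [ - 2, 8]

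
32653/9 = 32653/9= 3628.11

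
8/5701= 8/5701=0.00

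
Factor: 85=5^1 * 17^1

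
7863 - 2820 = 5043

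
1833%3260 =1833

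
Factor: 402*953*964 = 2^3*3^1*67^1*241^1 * 953^1  =  369314184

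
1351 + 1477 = 2828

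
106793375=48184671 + 58608704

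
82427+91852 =174279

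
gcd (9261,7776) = 27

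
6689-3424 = 3265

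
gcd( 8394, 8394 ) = 8394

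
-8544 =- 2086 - 6458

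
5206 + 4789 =9995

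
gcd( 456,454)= 2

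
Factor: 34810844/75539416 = 8702711/18884854 = 2^( - 1)* 53^( - 1)* 163^( -1)*1093^(  -  1)*1151^1*7561^1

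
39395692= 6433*6124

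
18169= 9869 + 8300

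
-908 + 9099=8191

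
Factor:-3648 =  - 2^6*3^1*19^1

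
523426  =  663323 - 139897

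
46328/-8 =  - 5791/1 = - 5791.00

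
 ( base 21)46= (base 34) 2m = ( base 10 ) 90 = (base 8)132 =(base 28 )36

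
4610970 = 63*73190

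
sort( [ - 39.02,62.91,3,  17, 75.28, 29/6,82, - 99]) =[-99 , - 39.02, 3,29/6, 17, 62.91,75.28 , 82] 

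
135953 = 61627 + 74326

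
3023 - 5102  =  -2079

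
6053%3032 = 3021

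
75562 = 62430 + 13132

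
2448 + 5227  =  7675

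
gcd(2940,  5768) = 28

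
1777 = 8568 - 6791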